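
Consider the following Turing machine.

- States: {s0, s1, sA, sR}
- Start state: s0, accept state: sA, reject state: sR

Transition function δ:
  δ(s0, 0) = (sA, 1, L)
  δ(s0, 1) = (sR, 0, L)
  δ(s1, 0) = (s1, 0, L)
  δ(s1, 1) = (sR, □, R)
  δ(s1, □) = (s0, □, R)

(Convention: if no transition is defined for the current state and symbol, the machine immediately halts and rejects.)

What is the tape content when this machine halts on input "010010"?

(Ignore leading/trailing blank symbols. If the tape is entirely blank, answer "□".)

Execution trace:
Initial: [s0]010010
Step 1: δ(s0, 0) = (sA, 1, L) → [sA]□110010

The machine reaches the accept state sA and halts.

Final tape (ignoring leading/trailing blanks): 110010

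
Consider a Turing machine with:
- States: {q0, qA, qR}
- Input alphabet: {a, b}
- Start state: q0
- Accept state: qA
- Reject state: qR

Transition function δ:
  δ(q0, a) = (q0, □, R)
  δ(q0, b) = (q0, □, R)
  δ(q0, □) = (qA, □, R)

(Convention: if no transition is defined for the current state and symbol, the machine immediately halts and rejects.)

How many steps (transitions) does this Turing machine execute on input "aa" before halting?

Execution trace:
Initial: [q0]aa
Step 1: δ(q0, a) = (q0, □, R) → □[q0]a
Step 2: δ(q0, a) = (q0, □, R) → □□[q0]□
Step 3: δ(q0, □) = (qA, □, R) → □□□[qA]□

The machine reaches the accept state qA and halts.

The machine executed 3 steps before halting.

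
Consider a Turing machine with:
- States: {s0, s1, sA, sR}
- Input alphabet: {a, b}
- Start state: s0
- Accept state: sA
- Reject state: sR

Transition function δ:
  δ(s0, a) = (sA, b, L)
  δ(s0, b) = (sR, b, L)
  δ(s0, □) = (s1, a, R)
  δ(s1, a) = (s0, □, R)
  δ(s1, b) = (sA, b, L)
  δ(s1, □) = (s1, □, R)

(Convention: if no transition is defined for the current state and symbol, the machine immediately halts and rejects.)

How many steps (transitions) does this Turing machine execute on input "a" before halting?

Execution trace:
Initial: [s0]a
Step 1: δ(s0, a) = (sA, b, L) → [sA]□b

The machine reaches the accept state sA and halts.

The machine executed 1 step before halting.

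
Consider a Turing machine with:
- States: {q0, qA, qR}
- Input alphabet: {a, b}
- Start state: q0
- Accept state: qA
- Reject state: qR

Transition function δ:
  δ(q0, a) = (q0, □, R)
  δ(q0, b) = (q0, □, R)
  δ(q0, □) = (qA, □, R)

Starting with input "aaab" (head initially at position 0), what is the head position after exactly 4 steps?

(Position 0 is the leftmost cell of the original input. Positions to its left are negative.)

Execution trace (head position shown):
Step 0: [q0]aaab  (head at position 0)
Step 1: move right → □[q0]aab  (head at position 1)
Step 2: move right → □□[q0]ab  (head at position 2)
Step 3: move right → □□□[q0]b  (head at position 3)
Step 4: move right → □□□□[q0]□  (head at position 4)

After 4 steps, the head is at position 4.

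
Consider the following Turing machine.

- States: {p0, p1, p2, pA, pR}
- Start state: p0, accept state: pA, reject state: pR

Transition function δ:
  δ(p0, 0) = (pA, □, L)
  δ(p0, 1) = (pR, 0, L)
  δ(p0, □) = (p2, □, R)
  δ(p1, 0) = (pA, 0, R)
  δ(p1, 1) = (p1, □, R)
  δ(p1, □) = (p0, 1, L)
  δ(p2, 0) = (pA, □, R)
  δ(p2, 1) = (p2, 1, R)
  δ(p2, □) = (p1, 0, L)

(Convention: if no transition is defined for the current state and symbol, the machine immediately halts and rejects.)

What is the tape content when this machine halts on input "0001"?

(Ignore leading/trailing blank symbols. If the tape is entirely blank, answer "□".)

Execution trace:
Initial: [p0]0001
Step 1: δ(p0, 0) = (pA, □, L) → [pA]□□001

The machine reaches the accept state pA and halts.

Final tape (ignoring leading/trailing blanks): 001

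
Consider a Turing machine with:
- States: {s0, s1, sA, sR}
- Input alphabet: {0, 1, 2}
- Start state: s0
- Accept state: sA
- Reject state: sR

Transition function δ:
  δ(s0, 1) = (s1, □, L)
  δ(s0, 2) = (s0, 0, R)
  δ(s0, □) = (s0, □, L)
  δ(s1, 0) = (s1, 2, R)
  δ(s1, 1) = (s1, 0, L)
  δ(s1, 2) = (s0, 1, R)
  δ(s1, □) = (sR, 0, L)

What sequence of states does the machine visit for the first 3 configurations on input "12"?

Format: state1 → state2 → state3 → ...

Execution trace:
Initial: [s0]12
Step 1: δ(s0, 1) = (s1, □, L) → [s1]□□2
Step 2: δ(s1, □) = (sR, 0, L) → [sR]□0□2

The machine reaches the reject state sR and halts.

State sequence: s0 → s1 → sR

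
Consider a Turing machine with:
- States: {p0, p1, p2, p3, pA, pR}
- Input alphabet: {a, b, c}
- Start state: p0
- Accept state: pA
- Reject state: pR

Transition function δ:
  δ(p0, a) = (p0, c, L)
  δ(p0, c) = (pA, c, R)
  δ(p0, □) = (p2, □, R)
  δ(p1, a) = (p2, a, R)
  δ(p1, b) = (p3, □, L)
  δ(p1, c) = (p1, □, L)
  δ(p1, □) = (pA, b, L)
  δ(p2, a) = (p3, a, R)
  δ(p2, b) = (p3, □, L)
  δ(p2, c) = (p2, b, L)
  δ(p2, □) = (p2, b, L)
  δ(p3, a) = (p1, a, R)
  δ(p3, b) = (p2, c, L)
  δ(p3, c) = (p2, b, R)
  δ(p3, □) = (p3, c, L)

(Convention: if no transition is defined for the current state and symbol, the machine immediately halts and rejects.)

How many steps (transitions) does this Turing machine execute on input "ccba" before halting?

Execution trace:
Initial: [p0]ccba
Step 1: δ(p0, c) = (pA, c, R) → c[pA]cba

The machine reaches the accept state pA and halts.

The machine executed 1 step before halting.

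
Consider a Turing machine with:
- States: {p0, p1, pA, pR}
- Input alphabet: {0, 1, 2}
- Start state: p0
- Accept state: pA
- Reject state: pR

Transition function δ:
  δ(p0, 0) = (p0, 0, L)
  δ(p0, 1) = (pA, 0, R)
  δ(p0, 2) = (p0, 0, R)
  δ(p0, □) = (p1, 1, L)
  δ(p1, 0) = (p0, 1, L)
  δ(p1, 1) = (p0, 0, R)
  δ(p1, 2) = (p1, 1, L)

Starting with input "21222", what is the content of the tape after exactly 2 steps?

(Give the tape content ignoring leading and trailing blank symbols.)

Execution trace:
Initial: [p0]21222
Step 1: δ(p0, 2) = (p0, 0, R) → 0[p0]1222
Step 2: δ(p0, 1) = (pA, 0, R) → 00[pA]222

The machine reaches the accept state pA and halts.

After 2 steps, the tape (ignoring leading/trailing blanks) is: 00222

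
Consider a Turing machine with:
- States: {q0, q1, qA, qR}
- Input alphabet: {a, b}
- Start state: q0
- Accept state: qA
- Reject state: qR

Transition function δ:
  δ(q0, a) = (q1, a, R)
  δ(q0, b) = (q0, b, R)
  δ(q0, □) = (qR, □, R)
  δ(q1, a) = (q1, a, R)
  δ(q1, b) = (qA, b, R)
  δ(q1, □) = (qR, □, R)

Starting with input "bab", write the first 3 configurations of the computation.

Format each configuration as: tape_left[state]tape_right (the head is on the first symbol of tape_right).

Transitions applied:
Step 1: δ(q0, b) = (q0, b, R)
Step 2: δ(q0, a) = (q1, a, R)

The first 3 configurations are:
[q0]bab ⊢ b[q0]ab ⊢ ba[q1]b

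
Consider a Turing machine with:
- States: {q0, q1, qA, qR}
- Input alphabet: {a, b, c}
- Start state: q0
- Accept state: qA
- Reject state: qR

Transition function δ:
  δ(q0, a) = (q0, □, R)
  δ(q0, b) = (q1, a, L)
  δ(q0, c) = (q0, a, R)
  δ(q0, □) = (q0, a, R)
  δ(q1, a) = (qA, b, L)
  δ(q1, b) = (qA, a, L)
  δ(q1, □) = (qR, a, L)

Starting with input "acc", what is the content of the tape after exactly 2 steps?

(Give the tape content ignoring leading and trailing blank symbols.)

Execution trace:
Initial: [q0]acc
Step 1: δ(q0, a) = (q0, □, R) → □[q0]cc
Step 2: δ(q0, c) = (q0, a, R) → □a[q0]c

After 2 steps, the tape (ignoring leading/trailing blanks) is: ac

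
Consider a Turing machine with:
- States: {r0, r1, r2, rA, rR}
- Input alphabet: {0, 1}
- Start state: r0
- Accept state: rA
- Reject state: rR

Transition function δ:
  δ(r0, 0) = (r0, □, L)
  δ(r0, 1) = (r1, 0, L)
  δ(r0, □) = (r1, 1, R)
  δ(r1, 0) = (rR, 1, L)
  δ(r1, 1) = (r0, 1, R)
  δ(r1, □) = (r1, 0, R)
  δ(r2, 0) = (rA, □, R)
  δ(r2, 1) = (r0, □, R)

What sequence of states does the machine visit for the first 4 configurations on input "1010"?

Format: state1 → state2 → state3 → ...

Execution trace:
Initial: [r0]1010
Step 1: δ(r0, 1) = (r1, 0, L) → [r1]□0010
Step 2: δ(r1, □) = (r1, 0, R) → 0[r1]0010
Step 3: δ(r1, 0) = (rR, 1, L) → [rR]01010

The machine reaches the reject state rR and halts.

State sequence: r0 → r1 → r1 → rR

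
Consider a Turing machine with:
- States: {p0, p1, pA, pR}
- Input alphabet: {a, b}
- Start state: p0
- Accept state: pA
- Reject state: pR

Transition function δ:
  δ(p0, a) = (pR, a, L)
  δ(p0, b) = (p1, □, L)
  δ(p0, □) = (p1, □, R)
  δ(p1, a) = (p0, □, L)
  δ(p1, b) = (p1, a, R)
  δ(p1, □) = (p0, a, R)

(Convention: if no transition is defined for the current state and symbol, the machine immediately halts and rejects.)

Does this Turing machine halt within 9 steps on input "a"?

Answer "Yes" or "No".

Execution trace:
Initial: [p0]a
Step 1: δ(p0, a) = (pR, a, L) → [pR]□a

The machine reaches the reject state pR and halts.
The machine halted after 1 step (within the 9-step bound).

Answer: Yes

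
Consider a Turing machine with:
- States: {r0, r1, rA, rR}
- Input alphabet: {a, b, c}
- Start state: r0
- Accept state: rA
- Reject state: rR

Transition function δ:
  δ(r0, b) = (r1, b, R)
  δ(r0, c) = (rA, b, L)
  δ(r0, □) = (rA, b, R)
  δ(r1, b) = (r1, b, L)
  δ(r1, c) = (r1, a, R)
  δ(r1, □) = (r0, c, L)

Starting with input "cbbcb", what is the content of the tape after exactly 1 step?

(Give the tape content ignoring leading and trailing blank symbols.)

Execution trace:
Initial: [r0]cbbcb
Step 1: δ(r0, c) = (rA, b, L) → [rA]□bbbcb

The machine reaches the accept state rA and halts.

After 1 step, the tape (ignoring leading/trailing blanks) is: bbbcb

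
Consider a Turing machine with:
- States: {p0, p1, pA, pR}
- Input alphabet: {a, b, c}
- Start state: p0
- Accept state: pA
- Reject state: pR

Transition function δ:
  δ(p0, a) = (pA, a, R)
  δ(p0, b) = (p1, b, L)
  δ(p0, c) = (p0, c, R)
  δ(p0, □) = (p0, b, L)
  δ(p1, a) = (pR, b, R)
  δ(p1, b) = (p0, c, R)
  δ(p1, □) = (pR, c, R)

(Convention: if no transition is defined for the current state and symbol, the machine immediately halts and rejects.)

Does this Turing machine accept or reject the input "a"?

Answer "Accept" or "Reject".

Execution trace:
Initial: [p0]a
Step 1: δ(p0, a) = (pA, a, R) → a[pA]□

The machine reaches the accept state pA and halts.

Answer: Accept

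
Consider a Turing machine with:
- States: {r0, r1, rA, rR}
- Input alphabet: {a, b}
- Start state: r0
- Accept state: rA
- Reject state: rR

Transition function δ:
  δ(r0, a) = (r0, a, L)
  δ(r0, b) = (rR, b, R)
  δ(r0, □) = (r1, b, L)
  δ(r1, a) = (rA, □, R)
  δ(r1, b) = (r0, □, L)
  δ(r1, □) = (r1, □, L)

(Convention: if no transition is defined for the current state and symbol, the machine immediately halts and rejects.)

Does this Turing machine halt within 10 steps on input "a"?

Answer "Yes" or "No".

Execution trace:
Initial: [r0]a
Step 1: δ(r0, a) = (r0, a, L) → [r0]□a
Step 2: δ(r0, □) = (r1, b, L) → [r1]□ba
Step 3: δ(r1, □) = (r1, □, L) → [r1]□□ba
Step 4: δ(r1, □) = (r1, □, L) → [r1]□□□ba
Step 5: δ(r1, □) = (r1, □, L) → [r1]□□□□ba
Step 6: δ(r1, □) = (r1, □, L) → [r1]□□□□□ba
Step 7: δ(r1, □) = (r1, □, L) → [r1]□□□□□□ba
Step 8: δ(r1, □) = (r1, □, L) → [r1]□□□□□□□ba
Step 9: δ(r1, □) = (r1, □, L) → [r1]□□□□□□□□ba
Step 10: δ(r1, □) = (r1, □, L) → [r1]□□□□□□□□□ba

The machine has not reached a halting state after 10 steps.
The machine did not halt within the 10-step bound.

Answer: No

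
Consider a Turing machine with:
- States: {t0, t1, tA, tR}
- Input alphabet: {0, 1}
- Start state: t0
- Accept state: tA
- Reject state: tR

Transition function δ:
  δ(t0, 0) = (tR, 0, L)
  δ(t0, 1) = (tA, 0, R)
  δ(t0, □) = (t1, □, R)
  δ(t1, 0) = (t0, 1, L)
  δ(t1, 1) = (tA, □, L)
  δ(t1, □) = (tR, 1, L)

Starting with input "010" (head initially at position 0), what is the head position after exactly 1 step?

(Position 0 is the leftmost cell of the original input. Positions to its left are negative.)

Execution trace (head position shown):
Step 0: [t0]010  (head at position 0)
Step 1: move left → [tR]□010  (head at position -1)

After 1 step, the head is at position -1.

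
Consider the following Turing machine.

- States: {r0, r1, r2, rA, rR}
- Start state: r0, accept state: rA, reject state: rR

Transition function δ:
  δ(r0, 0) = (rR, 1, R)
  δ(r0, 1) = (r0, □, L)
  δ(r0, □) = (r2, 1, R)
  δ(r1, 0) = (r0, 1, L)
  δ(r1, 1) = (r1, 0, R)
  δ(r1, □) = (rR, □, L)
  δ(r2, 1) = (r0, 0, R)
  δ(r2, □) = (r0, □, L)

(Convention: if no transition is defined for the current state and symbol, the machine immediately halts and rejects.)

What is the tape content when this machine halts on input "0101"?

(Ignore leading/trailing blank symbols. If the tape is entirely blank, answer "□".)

Execution trace:
Initial: [r0]0101
Step 1: δ(r0, 0) = (rR, 1, R) → 1[rR]101

The machine reaches the reject state rR and halts.

Final tape (ignoring leading/trailing blanks): 1101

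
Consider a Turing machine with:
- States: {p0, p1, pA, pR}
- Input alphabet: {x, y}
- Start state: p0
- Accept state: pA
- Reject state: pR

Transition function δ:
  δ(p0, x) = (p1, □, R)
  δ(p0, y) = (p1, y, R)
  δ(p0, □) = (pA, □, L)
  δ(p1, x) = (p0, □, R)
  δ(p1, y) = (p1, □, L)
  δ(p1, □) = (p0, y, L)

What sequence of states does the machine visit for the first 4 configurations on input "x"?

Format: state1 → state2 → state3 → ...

Execution trace:
Initial: [p0]x
Step 1: δ(p0, x) = (p1, □, R) → □[p1]□
Step 2: δ(p1, □) = (p0, y, L) → [p0]□y
Step 3: δ(p0, □) = (pA, □, L) → [pA]□□y

The machine reaches the accept state pA and halts.

State sequence: p0 → p1 → p0 → pA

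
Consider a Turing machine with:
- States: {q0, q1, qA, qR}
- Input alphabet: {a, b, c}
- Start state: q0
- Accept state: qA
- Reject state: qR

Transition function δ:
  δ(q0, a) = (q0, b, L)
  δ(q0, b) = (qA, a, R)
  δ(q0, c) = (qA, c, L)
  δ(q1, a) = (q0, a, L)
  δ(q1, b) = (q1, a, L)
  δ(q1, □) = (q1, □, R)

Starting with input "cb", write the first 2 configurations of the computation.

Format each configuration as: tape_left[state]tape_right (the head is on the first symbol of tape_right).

Transitions applied:
Step 1: δ(q0, c) = (qA, c, L)

The first 2 configurations are:
[q0]cb ⊢ [qA]□cb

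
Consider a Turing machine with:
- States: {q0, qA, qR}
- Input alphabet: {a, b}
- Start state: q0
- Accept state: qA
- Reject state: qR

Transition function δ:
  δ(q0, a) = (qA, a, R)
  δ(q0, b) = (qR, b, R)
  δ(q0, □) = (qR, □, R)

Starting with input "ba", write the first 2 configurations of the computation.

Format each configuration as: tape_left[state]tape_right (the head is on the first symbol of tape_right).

Transitions applied:
Step 1: δ(q0, b) = (qR, b, R)

The first 2 configurations are:
[q0]ba ⊢ b[qR]a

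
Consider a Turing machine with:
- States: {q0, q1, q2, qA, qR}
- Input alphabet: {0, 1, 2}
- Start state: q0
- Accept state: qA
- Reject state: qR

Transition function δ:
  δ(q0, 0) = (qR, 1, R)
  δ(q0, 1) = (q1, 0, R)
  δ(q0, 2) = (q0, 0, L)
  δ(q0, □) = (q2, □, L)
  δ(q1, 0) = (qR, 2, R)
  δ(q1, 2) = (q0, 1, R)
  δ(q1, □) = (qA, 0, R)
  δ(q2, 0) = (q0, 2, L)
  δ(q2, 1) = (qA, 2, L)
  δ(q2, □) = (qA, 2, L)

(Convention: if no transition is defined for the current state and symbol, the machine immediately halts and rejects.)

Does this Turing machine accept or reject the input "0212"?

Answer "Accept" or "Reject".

Execution trace:
Initial: [q0]0212
Step 1: δ(q0, 0) = (qR, 1, R) → 1[qR]212

The machine reaches the reject state qR and halts.

Answer: Reject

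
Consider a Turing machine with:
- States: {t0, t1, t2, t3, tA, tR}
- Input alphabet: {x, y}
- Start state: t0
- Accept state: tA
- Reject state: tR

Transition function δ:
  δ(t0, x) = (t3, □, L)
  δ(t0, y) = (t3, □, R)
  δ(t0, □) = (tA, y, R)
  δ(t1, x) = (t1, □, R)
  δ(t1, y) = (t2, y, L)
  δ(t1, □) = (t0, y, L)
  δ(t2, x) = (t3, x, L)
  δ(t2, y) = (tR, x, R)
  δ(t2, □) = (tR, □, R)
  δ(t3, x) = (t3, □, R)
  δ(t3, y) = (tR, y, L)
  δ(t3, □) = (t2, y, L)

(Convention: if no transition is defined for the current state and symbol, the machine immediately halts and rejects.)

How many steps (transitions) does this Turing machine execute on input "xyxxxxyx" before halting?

Execution trace:
Initial: [t0]xyxxxxyx
Step 1: δ(t0, x) = (t3, □, L) → [t3]□□yxxxxyx
Step 2: δ(t3, □) = (t2, y, L) → [t2]□y□yxxxxyx
Step 3: δ(t2, □) = (tR, □, R) → □[tR]y□yxxxxyx

The machine reaches the reject state tR and halts.

The machine executed 3 steps before halting.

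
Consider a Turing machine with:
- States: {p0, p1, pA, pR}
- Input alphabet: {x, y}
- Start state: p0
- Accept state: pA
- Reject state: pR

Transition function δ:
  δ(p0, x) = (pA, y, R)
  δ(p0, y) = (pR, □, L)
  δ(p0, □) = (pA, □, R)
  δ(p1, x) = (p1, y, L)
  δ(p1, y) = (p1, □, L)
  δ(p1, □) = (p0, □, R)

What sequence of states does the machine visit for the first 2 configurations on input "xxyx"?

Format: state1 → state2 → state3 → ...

Execution trace:
Initial: [p0]xxyx
Step 1: δ(p0, x) = (pA, y, R) → y[pA]xyx

The machine reaches the accept state pA and halts.

State sequence: p0 → pA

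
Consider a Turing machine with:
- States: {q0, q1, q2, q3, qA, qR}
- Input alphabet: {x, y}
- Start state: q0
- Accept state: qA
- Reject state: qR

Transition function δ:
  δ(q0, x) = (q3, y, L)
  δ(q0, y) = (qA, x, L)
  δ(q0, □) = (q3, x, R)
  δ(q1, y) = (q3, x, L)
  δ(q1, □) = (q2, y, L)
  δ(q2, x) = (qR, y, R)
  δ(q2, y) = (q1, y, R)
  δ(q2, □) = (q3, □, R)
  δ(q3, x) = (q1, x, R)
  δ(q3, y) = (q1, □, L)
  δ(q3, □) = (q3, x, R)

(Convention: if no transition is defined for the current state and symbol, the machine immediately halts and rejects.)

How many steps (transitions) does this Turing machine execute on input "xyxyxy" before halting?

Execution trace:
Initial: [q0]xyxyxy
Step 1: δ(q0, x) = (q3, y, L) → [q3]□yyxyxy
Step 2: δ(q3, □) = (q3, x, R) → x[q3]yyxyxy
Step 3: δ(q3, y) = (q1, □, L) → [q1]x□yxyxy

No transition is defined for δ(q1, x). By convention the machine halts and rejects.

The machine executed 3 steps before halting.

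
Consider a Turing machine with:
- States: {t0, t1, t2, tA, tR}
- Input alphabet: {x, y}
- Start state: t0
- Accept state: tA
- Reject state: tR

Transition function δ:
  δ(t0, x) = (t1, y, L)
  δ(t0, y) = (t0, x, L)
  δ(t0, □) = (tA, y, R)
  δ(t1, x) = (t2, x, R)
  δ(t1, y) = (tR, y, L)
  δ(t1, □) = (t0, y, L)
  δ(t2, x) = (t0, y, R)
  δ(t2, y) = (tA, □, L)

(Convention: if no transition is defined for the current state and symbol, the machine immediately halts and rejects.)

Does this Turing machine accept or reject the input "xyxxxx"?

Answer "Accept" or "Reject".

Execution trace:
Initial: [t0]xyxxxx
Step 1: δ(t0, x) = (t1, y, L) → [t1]□yyxxxx
Step 2: δ(t1, □) = (t0, y, L) → [t0]□yyyxxxx
Step 3: δ(t0, □) = (tA, y, R) → y[tA]yyyxxxx

The machine reaches the accept state tA and halts.

Answer: Accept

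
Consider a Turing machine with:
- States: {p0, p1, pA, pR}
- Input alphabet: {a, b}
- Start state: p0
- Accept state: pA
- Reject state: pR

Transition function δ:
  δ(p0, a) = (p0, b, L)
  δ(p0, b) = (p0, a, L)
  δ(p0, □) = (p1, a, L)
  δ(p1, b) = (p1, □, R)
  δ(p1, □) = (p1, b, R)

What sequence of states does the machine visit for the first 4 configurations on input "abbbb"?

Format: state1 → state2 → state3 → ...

Execution trace:
Initial: [p0]abbbb
Step 1: δ(p0, a) = (p0, b, L) → [p0]□bbbbb
Step 2: δ(p0, □) = (p1, a, L) → [p1]□abbbbb
Step 3: δ(p1, □) = (p1, b, R) → b[p1]abbbbb

No transition is defined for δ(p1, a). By convention the machine halts and rejects.

State sequence: p0 → p0 → p1 → p1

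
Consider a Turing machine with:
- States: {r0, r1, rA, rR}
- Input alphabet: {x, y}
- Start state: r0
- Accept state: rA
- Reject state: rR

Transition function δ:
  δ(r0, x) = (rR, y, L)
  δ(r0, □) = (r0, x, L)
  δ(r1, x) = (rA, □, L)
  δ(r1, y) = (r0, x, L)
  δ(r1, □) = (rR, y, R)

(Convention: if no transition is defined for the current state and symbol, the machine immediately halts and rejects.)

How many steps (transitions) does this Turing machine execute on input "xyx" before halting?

Execution trace:
Initial: [r0]xyx
Step 1: δ(r0, x) = (rR, y, L) → [rR]□yyx

The machine reaches the reject state rR and halts.

The machine executed 1 step before halting.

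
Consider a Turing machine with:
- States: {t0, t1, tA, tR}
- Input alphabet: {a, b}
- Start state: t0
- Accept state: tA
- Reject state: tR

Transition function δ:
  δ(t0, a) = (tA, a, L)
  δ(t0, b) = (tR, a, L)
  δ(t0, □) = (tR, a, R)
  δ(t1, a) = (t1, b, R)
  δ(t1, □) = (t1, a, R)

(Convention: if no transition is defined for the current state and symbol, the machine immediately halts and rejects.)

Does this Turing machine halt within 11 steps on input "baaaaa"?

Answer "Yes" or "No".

Execution trace:
Initial: [t0]baaaaa
Step 1: δ(t0, b) = (tR, a, L) → [tR]□aaaaaa

The machine reaches the reject state tR and halts.
The machine halted after 1 step (within the 11-step bound).

Answer: Yes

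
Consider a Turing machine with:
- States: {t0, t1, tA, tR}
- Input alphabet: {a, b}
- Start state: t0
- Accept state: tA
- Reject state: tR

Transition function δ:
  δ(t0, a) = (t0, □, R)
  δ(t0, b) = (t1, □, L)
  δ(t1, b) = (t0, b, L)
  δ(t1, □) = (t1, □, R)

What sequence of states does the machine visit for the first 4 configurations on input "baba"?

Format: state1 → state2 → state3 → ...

Execution trace:
Initial: [t0]baba
Step 1: δ(t0, b) = (t1, □, L) → [t1]□□aba
Step 2: δ(t1, □) = (t1, □, R) → □[t1]□aba
Step 3: δ(t1, □) = (t1, □, R) → □□[t1]aba

No transition is defined for δ(t1, a). By convention the machine halts and rejects.

State sequence: t0 → t1 → t1 → t1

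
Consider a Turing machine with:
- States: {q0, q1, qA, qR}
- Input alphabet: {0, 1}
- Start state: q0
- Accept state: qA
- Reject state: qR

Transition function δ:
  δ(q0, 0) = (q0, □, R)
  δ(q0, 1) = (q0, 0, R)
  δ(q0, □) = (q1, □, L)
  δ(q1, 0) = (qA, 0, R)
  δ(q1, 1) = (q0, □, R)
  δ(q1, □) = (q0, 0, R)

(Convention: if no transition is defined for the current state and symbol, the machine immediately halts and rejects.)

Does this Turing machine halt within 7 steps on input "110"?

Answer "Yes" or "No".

Execution trace:
Initial: [q0]110
Step 1: δ(q0, 1) = (q0, 0, R) → 0[q0]10
Step 2: δ(q0, 1) = (q0, 0, R) → 00[q0]0
Step 3: δ(q0, 0) = (q0, □, R) → 00□[q0]□
Step 4: δ(q0, □) = (q1, □, L) → 00[q1]□□
Step 5: δ(q1, □) = (q0, 0, R) → 000[q0]□
Step 6: δ(q0, □) = (q1, □, L) → 00[q1]0□
Step 7: δ(q1, 0) = (qA, 0, R) → 000[qA]□

The machine reaches the accept state qA and halts.
The machine halted after 7 steps (within the 7-step bound).

Answer: Yes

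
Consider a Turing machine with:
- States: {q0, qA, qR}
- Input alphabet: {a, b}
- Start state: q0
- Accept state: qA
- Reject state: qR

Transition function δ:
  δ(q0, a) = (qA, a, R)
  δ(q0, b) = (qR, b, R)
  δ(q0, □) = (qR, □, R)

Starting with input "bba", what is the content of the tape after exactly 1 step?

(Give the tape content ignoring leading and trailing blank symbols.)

Execution trace:
Initial: [q0]bba
Step 1: δ(q0, b) = (qR, b, R) → b[qR]ba

The machine reaches the reject state qR and halts.

After 1 step, the tape (ignoring leading/trailing blanks) is: bba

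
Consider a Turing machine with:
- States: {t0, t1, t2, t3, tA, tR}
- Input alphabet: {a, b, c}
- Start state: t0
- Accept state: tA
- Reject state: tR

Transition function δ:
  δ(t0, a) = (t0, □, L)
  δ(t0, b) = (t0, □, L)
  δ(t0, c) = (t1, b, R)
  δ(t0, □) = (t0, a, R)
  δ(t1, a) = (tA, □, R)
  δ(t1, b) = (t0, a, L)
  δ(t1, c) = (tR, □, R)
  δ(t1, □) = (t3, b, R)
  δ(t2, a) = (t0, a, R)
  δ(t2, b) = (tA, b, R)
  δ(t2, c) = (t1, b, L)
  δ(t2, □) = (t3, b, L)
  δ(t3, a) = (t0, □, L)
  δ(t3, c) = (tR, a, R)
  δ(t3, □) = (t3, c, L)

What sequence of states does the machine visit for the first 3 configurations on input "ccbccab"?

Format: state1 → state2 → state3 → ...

Execution trace:
Initial: [t0]ccbccab
Step 1: δ(t0, c) = (t1, b, R) → b[t1]cbccab
Step 2: δ(t1, c) = (tR, □, R) → b□[tR]bccab

The machine reaches the reject state tR and halts.

State sequence: t0 → t1 → tR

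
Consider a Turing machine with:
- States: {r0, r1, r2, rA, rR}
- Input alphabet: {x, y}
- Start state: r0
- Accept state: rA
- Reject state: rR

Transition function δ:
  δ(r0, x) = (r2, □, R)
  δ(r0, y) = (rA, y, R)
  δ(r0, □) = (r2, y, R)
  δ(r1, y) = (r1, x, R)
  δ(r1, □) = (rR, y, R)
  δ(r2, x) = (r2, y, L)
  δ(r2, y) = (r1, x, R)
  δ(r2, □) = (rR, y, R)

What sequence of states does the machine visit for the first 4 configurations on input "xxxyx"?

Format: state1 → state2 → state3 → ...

Execution trace:
Initial: [r0]xxxyx
Step 1: δ(r0, x) = (r2, □, R) → □[r2]xxyx
Step 2: δ(r2, x) = (r2, y, L) → [r2]□yxyx
Step 3: δ(r2, □) = (rR, y, R) → y[rR]yxyx

The machine reaches the reject state rR and halts.

State sequence: r0 → r2 → r2 → rR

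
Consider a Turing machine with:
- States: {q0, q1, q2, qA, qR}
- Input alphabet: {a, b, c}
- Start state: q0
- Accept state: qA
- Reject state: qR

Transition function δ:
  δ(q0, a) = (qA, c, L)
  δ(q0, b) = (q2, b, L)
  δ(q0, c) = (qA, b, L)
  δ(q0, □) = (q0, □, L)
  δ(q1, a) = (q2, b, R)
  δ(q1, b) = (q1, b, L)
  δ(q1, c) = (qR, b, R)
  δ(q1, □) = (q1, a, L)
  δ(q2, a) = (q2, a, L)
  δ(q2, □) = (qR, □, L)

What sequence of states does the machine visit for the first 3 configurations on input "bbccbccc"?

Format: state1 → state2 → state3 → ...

Execution trace:
Initial: [q0]bbccbccc
Step 1: δ(q0, b) = (q2, b, L) → [q2]□bbccbccc
Step 2: δ(q2, □) = (qR, □, L) → [qR]□□bbccbccc

The machine reaches the reject state qR and halts.

State sequence: q0 → q2 → qR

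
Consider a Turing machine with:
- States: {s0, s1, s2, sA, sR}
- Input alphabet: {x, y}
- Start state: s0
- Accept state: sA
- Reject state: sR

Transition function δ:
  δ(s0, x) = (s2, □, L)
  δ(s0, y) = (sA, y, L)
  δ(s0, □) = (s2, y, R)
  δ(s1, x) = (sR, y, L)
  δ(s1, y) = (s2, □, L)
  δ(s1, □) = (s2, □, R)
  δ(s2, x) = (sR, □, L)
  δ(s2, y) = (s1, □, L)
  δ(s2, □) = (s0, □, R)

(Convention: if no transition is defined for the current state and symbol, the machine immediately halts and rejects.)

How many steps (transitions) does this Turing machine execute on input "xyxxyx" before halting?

Execution trace:
Initial: [s0]xyxxyx
Step 1: δ(s0, x) = (s2, □, L) → [s2]□□yxxyx
Step 2: δ(s2, □) = (s0, □, R) → □[s0]□yxxyx
Step 3: δ(s0, □) = (s2, y, R) → □y[s2]yxxyx
Step 4: δ(s2, y) = (s1, □, L) → □[s1]y□xxyx
Step 5: δ(s1, y) = (s2, □, L) → [s2]□□□xxyx
Step 6: δ(s2, □) = (s0, □, R) → □[s0]□□xxyx
Step 7: δ(s0, □) = (s2, y, R) → □y[s2]□xxyx
Step 8: δ(s2, □) = (s0, □, R) → □y□[s0]xxyx
Step 9: δ(s0, x) = (s2, □, L) → □y[s2]□□xyx
Step 10: δ(s2, □) = (s0, □, R) → □y□[s0]□xyx
Step 11: δ(s0, □) = (s2, y, R) → □y□y[s2]xyx
Step 12: δ(s2, x) = (sR, □, L) → □y□[sR]y□yx

The machine reaches the reject state sR and halts.

The machine executed 12 steps before halting.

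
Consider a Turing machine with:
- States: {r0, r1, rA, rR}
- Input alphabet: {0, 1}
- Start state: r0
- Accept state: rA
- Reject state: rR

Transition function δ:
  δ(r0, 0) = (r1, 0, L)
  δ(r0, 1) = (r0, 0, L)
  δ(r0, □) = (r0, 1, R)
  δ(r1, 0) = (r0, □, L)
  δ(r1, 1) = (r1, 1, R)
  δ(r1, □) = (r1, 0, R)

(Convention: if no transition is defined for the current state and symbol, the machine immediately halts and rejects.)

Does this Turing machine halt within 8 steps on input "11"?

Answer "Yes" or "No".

Execution trace:
Initial: [r0]11
Step 1: δ(r0, 1) = (r0, 0, L) → [r0]□01
Step 2: δ(r0, □) = (r0, 1, R) → 1[r0]01
Step 3: δ(r0, 0) = (r1, 0, L) → [r1]101
Step 4: δ(r1, 1) = (r1, 1, R) → 1[r1]01
Step 5: δ(r1, 0) = (r0, □, L) → [r0]1□1
Step 6: δ(r0, 1) = (r0, 0, L) → [r0]□0□1
Step 7: δ(r0, □) = (r0, 1, R) → 1[r0]0□1
Step 8: δ(r0, 0) = (r1, 0, L) → [r1]10□1

The machine has not reached a halting state after 8 steps.
The machine did not halt within the 8-step bound.

Answer: No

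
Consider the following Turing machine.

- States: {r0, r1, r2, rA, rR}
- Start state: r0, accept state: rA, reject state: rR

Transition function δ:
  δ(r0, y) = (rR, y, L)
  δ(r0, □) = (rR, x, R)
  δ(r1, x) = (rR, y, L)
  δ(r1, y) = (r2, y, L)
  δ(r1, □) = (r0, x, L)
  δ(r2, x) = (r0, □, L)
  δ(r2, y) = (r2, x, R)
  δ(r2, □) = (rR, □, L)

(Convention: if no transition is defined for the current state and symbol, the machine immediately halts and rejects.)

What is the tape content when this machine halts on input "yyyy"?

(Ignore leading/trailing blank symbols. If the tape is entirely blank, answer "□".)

Execution trace:
Initial: [r0]yyyy
Step 1: δ(r0, y) = (rR, y, L) → [rR]□yyyy

The machine reaches the reject state rR and halts.

Final tape (ignoring leading/trailing blanks): yyyy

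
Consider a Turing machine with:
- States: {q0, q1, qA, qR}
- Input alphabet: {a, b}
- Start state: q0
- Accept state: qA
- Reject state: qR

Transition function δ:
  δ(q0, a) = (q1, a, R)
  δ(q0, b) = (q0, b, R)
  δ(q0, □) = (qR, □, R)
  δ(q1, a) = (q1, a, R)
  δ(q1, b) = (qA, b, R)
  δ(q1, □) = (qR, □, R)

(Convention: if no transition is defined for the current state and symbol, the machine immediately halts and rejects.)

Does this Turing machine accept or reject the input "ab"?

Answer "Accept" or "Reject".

Execution trace:
Initial: [q0]ab
Step 1: δ(q0, a) = (q1, a, R) → a[q1]b
Step 2: δ(q1, b) = (qA, b, R) → ab[qA]□

The machine reaches the accept state qA and halts.

Answer: Accept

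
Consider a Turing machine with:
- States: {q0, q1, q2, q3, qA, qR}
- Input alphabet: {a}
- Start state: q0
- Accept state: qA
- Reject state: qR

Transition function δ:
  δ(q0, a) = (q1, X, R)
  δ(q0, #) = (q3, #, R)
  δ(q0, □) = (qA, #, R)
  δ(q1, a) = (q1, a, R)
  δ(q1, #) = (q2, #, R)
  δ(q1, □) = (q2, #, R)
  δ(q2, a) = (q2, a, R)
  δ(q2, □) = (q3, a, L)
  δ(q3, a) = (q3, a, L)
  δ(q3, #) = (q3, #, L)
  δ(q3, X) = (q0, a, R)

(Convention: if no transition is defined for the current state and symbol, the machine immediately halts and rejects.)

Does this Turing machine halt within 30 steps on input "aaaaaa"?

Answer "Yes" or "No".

Execution trace:
Initial: [q0]aaaaaa
Step 1: δ(q0, a) = (q1, X, R) → X[q1]aaaaa
Step 2: δ(q1, a) = (q1, a, R) → Xa[q1]aaaa
Step 3: δ(q1, a) = (q1, a, R) → Xaa[q1]aaa
Step 4: δ(q1, a) = (q1, a, R) → Xaaa[q1]aa
Step 5: δ(q1, a) = (q1, a, R) → Xaaaa[q1]a
Step 6: δ(q1, a) = (q1, a, R) → Xaaaaa[q1]□
Step 7: δ(q1, □) = (q2, #, R) → Xaaaaa#[q2]□
Step 8: δ(q2, □) = (q3, a, L) → Xaaaaa[q3]#a
Step 9: δ(q3, #) = (q3, #, L) → Xaaaa[q3]a#a
Step 10: δ(q3, a) = (q3, a, L) → Xaaa[q3]aa#a
Step 11: δ(q3, a) = (q3, a, L) → Xaa[q3]aaa#a
Step 12: δ(q3, a) = (q3, a, L) → Xa[q3]aaaa#a
Step 13: δ(q3, a) = (q3, a, L) → X[q3]aaaaa#a
Step 14: δ(q3, a) = (q3, a, L) → [q3]Xaaaaa#a
Step 15: δ(q3, X) = (q0, a, R) → a[q0]aaaaa#a
Step 16: δ(q0, a) = (q1, X, R) → aX[q1]aaaa#a
Step 17: δ(q1, a) = (q1, a, R) → aXa[q1]aaa#a
Step 18: δ(q1, a) = (q1, a, R) → aXaa[q1]aa#a
Step 19: δ(q1, a) = (q1, a, R) → aXaaa[q1]a#a
Step 20: δ(q1, a) = (q1, a, R) → aXaaaa[q1]#a
Step 21: δ(q1, #) = (q2, #, R) → aXaaaa#[q2]a
Step 22: δ(q2, a) = (q2, a, R) → aXaaaa#a[q2]□
Step 23: δ(q2, □) = (q3, a, L) → aXaaaa#[q3]aa
Step 24: δ(q3, a) = (q3, a, L) → aXaaaa[q3]#aa
Step 25: δ(q3, #) = (q3, #, L) → aXaaa[q3]a#aa
Step 26: δ(q3, a) = (q3, a, L) → aXaa[q3]aa#aa
Step 27: δ(q3, a) = (q3, a, L) → aXa[q3]aaa#aa
Step 28: δ(q3, a) = (q3, a, L) → aX[q3]aaaa#aa
Step 29: δ(q3, a) = (q3, a, L) → a[q3]Xaaaa#aa
Step 30: δ(q3, X) = (q0, a, R) → aa[q0]aaaa#aa

The machine has not reached a halting state after 30 steps.
The machine did not halt within the 30-step bound.

Answer: No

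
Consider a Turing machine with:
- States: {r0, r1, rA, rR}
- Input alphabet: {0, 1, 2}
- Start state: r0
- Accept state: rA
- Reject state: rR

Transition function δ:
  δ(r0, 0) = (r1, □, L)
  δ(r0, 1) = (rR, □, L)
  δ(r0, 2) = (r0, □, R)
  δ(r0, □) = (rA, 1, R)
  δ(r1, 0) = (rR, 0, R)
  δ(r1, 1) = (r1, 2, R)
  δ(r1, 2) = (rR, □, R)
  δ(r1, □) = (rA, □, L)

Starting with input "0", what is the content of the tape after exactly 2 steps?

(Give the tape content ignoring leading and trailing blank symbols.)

Execution trace:
Initial: [r0]0
Step 1: δ(r0, 0) = (r1, □, L) → [r1]□□
Step 2: δ(r1, □) = (rA, □, L) → [rA]□□□

The machine reaches the accept state rA and halts.

After 2 steps, the tape (ignoring leading/trailing blanks) is: □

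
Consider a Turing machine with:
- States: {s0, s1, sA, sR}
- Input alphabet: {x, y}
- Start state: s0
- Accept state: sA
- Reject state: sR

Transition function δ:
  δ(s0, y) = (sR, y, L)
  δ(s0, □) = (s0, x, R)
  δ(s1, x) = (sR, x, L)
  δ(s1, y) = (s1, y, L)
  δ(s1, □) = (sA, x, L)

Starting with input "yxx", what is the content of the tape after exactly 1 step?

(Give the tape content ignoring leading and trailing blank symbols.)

Execution trace:
Initial: [s0]yxx
Step 1: δ(s0, y) = (sR, y, L) → [sR]□yxx

The machine reaches the reject state sR and halts.

After 1 step, the tape (ignoring leading/trailing blanks) is: yxx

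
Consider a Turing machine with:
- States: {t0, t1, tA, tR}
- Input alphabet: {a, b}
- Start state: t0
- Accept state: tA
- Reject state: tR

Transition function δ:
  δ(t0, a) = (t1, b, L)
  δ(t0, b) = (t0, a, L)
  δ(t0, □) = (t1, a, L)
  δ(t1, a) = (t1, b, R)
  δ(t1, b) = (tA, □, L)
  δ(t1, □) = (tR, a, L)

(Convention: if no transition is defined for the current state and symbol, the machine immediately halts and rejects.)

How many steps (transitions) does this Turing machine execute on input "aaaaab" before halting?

Execution trace:
Initial: [t0]aaaaab
Step 1: δ(t0, a) = (t1, b, L) → [t1]□baaaab
Step 2: δ(t1, □) = (tR, a, L) → [tR]□abaaaab

The machine reaches the reject state tR and halts.

The machine executed 2 steps before halting.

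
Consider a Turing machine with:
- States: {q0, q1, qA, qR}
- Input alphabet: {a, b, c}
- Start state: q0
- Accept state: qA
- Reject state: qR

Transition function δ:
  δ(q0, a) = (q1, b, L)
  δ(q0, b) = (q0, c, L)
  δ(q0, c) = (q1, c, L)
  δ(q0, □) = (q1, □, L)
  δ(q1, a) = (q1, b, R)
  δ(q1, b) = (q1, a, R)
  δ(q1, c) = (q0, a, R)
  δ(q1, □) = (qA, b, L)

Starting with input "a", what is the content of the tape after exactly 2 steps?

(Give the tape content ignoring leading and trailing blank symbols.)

Execution trace:
Initial: [q0]a
Step 1: δ(q0, a) = (q1, b, L) → [q1]□b
Step 2: δ(q1, □) = (qA, b, L) → [qA]□bb

The machine reaches the accept state qA and halts.

After 2 steps, the tape (ignoring leading/trailing blanks) is: bb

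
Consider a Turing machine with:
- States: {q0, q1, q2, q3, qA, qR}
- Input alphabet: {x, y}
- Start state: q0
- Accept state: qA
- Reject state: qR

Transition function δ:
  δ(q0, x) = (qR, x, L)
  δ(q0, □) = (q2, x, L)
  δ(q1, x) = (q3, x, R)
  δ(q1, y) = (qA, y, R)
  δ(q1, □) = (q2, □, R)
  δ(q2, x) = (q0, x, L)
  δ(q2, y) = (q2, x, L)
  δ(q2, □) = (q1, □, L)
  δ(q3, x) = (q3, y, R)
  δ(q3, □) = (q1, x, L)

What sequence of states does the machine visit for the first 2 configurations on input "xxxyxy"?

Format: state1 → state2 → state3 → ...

Execution trace:
Initial: [q0]xxxyxy
Step 1: δ(q0, x) = (qR, x, L) → [qR]□xxxyxy

The machine reaches the reject state qR and halts.

State sequence: q0 → qR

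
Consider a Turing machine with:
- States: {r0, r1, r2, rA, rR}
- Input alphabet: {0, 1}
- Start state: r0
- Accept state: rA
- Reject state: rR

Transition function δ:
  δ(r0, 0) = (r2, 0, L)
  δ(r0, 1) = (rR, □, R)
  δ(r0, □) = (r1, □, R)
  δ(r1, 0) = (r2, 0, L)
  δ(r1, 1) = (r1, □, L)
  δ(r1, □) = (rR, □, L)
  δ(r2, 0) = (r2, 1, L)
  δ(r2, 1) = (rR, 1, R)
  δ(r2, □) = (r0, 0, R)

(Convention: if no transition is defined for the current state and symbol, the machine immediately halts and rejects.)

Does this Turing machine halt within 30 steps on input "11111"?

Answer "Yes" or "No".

Execution trace:
Initial: [r0]11111
Step 1: δ(r0, 1) = (rR, □, R) → □[rR]1111

The machine reaches the reject state rR and halts.
The machine halted after 1 step (within the 30-step bound).

Answer: Yes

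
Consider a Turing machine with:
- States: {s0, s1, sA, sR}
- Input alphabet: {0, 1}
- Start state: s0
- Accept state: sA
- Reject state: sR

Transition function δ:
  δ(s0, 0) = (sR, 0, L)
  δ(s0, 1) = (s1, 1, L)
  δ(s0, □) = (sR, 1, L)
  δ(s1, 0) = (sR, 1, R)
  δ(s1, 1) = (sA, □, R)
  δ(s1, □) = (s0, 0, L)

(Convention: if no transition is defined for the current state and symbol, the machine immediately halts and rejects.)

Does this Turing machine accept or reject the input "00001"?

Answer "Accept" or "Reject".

Execution trace:
Initial: [s0]00001
Step 1: δ(s0, 0) = (sR, 0, L) → [sR]□00001

The machine reaches the reject state sR and halts.

Answer: Reject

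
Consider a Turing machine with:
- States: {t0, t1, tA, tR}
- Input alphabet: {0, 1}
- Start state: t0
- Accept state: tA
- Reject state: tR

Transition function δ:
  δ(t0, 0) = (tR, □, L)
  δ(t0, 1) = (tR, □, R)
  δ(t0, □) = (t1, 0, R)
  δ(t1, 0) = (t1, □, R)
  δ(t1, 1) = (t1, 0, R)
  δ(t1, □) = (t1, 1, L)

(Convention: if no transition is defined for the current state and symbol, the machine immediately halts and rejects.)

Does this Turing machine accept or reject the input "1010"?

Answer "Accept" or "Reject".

Execution trace:
Initial: [t0]1010
Step 1: δ(t0, 1) = (tR, □, R) → □[tR]010

The machine reaches the reject state tR and halts.

Answer: Reject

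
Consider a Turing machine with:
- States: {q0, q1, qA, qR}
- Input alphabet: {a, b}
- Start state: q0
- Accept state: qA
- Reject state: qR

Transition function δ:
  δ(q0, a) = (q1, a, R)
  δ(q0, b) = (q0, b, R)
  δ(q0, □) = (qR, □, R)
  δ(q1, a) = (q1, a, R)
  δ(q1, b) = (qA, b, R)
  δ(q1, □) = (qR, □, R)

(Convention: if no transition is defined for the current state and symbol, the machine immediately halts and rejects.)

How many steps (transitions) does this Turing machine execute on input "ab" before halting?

Execution trace:
Initial: [q0]ab
Step 1: δ(q0, a) = (q1, a, R) → a[q1]b
Step 2: δ(q1, b) = (qA, b, R) → ab[qA]□

The machine reaches the accept state qA and halts.

The machine executed 2 steps before halting.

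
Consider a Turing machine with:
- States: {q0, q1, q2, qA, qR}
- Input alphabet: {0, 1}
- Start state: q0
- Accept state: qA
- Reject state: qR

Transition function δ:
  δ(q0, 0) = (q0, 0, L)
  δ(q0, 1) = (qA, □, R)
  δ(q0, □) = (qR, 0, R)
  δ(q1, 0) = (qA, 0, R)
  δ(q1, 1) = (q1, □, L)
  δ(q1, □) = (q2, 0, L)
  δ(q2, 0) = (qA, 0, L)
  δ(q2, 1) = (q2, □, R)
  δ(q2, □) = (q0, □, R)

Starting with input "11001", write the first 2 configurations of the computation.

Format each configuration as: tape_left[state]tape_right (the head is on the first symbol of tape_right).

Transitions applied:
Step 1: δ(q0, 1) = (qA, □, R)

The first 2 configurations are:
[q0]11001 ⊢ □[qA]1001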